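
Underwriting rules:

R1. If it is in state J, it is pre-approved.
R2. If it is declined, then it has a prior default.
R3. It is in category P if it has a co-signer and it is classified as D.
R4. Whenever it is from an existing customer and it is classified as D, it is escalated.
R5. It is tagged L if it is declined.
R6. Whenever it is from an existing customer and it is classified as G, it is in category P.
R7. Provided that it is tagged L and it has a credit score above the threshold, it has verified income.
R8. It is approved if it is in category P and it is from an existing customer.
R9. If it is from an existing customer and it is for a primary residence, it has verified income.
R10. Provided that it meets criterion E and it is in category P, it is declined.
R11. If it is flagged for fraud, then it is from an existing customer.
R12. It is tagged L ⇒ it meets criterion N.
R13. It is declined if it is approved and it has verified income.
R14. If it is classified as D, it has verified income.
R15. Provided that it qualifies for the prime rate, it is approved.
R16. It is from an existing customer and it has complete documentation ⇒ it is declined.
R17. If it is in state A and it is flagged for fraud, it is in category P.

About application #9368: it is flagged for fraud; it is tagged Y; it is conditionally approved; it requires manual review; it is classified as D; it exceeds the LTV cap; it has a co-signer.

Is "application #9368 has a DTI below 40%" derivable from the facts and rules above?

Forward chaining from the given facts derives: is in category P, is from an existing customer, has verified income, is escalated, is approved, is declined, has a prior default, is tagged L, meets criterion N.
No rule has "it has a DTI below 40%" as its conclusion, and it is not among the given facts.

No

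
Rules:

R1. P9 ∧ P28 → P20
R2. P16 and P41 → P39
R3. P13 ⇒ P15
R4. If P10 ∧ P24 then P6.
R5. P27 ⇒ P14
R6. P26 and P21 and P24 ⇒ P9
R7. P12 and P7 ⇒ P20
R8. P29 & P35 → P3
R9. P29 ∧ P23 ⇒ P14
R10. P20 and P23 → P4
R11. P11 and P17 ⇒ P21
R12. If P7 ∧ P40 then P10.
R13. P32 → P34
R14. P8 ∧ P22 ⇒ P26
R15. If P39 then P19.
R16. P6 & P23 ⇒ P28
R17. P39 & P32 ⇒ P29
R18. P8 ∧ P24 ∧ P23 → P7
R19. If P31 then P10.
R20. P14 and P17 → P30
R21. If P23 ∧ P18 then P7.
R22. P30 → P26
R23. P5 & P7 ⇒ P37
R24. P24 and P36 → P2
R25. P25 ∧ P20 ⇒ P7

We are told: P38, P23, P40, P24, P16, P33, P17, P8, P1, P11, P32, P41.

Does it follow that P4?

P39  (by R2: P16, P41)
P21  (by R11: P11, P17)
P29  (by R17: P39, P32)
P7  (by R18: P8, P24, P23)
P14  (by R9: P29, P23)
P10  (by R12: P7, P40)
P30  (by R20: P14, P17)
P26  (by R22: P30)
P6  (by R4: P10, P24)
P9  (by R6: P26, P21, P24)
P28  (by R16: P6, P23)
P20  (by R1: P9, P28)
P4  (by R10: P20, P23)

Yes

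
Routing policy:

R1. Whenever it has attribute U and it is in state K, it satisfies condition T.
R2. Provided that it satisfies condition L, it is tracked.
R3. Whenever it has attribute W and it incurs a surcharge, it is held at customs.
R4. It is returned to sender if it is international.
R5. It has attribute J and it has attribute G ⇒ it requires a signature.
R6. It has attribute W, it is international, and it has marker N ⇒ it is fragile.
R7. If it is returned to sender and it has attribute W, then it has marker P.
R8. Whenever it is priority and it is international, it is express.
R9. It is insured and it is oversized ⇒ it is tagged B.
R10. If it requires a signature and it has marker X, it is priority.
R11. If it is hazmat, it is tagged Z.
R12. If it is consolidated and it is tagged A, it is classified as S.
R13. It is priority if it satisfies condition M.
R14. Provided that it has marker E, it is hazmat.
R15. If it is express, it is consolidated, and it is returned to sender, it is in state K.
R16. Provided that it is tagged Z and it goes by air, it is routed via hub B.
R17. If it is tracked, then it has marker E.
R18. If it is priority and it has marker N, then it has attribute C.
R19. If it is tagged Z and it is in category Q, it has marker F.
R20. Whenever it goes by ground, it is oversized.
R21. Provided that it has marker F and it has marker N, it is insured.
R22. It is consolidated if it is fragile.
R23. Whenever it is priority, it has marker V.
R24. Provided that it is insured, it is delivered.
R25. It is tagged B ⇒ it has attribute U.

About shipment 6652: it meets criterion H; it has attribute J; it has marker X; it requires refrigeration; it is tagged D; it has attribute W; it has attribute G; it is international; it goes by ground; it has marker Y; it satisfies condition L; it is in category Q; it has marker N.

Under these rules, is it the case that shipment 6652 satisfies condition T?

Yes

By R2 (it satisfies condition L): it is tracked.
By R4 (it is international): it is returned to sender.
By R5 (it has attribute J, it has attribute G): it requires a signature.
By R6 (it has attribute W, it is international, it has marker N): it is fragile.
By R10 (it requires a signature, it has marker X): it is priority.
By R17 (it is tracked): it has marker E.
By R20 (it goes by ground): it is oversized.
By R22 (it is fragile): it is consolidated.
By R8 (it is priority, it is international): it is express.
By R14 (it has marker E): it is hazmat.
By R15 (it is express, it is consolidated, it is returned to sender): it is in state K.
By R11 (it is hazmat): it is tagged Z.
By R19 (it is tagged Z, it is in category Q): it has marker F.
By R21 (it has marker F, it has marker N): it is insured.
By R9 (it is insured, it is oversized): it is tagged B.
By R25 (it is tagged B): it has attribute U.
By R1 (it has attribute U, it is in state K): it satisfies condition T.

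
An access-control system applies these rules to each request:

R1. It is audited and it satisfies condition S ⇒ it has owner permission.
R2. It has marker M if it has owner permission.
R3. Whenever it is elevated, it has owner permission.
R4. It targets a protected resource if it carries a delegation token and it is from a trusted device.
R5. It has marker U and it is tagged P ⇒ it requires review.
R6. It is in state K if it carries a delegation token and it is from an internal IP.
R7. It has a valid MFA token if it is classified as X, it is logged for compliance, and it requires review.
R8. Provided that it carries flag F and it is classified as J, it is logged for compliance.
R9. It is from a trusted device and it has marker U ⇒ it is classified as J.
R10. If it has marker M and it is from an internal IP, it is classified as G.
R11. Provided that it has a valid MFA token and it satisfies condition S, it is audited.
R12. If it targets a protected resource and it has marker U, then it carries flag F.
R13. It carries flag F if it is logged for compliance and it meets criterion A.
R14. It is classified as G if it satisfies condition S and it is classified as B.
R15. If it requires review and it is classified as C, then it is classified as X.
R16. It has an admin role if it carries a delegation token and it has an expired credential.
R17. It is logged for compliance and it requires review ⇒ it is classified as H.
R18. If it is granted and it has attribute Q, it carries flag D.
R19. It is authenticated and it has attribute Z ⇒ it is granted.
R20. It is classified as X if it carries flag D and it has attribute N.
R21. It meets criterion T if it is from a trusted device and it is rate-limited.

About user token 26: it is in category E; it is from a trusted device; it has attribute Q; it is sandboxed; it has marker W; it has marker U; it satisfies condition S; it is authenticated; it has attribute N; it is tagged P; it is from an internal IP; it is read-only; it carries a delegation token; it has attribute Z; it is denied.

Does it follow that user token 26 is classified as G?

Yes

By R4 (it carries a delegation token, it is from a trusted device): it targets a protected resource.
By R5 (it has marker U, it is tagged P): it requires review.
By R9 (it is from a trusted device, it has marker U): it is classified as J.
By R12 (it targets a protected resource, it has marker U): it carries flag F.
By R19 (it is authenticated, it has attribute Z): it is granted.
By R8 (it carries flag F, it is classified as J): it is logged for compliance.
By R18 (it is granted, it has attribute Q): it carries flag D.
By R20 (it carries flag D, it has attribute N): it is classified as X.
By R7 (it is classified as X, it is logged for compliance, it requires review): it has a valid MFA token.
By R11 (it has a valid MFA token, it satisfies condition S): it is audited.
By R1 (it is audited, it satisfies condition S): it has owner permission.
By R2 (it has owner permission): it has marker M.
By R10 (it has marker M, it is from an internal IP): it is classified as G.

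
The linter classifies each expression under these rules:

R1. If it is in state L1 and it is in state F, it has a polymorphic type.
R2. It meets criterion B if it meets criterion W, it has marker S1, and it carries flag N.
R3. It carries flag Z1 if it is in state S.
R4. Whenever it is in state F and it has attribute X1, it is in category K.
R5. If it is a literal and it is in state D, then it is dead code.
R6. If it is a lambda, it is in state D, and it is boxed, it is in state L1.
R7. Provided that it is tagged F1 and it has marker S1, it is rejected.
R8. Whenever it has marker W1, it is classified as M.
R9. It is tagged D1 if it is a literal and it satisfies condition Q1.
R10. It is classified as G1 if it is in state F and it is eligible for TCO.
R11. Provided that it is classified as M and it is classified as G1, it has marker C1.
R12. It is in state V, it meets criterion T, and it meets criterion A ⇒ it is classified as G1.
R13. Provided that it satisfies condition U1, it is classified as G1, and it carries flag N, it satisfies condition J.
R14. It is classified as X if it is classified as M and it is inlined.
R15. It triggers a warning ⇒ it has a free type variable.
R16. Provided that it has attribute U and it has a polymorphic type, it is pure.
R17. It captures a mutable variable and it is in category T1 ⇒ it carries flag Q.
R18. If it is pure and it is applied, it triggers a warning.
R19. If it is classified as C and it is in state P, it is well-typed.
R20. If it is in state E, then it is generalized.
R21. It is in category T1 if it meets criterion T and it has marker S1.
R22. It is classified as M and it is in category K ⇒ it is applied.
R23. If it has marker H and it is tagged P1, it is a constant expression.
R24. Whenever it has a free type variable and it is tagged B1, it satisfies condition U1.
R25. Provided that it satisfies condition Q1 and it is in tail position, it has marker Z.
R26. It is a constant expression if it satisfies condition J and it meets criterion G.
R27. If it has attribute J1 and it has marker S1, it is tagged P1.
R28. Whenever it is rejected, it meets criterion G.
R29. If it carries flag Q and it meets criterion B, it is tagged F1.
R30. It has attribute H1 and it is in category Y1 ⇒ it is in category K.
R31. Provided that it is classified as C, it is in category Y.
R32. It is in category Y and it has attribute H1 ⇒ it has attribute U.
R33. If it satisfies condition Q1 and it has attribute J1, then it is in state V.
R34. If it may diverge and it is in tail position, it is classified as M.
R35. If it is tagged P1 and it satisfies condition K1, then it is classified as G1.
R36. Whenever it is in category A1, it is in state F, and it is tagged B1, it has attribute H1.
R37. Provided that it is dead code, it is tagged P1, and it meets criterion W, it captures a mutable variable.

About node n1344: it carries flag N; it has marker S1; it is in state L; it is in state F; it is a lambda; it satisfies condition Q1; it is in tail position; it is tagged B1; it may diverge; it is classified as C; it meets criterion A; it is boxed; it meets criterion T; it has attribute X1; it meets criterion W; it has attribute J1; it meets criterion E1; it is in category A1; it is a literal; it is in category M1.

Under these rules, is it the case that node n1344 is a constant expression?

No

Forward chaining from the given facts derives: meets criterion B, is in category K, is tagged D1, is in category T1, has marker Z, is tagged P1, is in category Y, is in state V, is classified as M, has attribute H1, is classified as G1, is applied, has attribute U, has marker C1.
Rules concluding "it is a constant expression": R23 needs "it has marker H"; R26 needs "it satisfies condition J" — none of these are established.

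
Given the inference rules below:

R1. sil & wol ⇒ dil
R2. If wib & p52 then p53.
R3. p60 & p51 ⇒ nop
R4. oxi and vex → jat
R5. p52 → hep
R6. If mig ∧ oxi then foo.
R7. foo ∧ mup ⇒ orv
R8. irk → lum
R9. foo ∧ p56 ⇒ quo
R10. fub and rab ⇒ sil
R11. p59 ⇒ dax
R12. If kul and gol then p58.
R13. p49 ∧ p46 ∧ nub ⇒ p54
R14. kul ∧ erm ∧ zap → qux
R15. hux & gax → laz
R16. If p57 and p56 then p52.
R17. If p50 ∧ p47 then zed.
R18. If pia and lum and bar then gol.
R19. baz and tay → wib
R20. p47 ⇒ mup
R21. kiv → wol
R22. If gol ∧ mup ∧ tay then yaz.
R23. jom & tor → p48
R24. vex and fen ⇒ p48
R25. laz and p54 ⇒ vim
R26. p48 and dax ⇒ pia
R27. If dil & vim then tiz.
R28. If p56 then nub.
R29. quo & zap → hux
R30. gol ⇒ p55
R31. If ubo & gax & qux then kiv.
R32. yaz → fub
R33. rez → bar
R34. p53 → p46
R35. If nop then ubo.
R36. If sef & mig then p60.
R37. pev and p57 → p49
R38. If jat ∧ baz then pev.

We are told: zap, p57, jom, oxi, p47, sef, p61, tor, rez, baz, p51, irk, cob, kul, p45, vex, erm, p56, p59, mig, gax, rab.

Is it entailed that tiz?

Forward chaining from the given facts derives: jat, foo, lum, quo, dax, qux, p52, mup, p48, pia, nub, hux, bar, p60, pev, nop, hep, orv, laz, gol, p55, ubo, p49, p58, kiv, wol.
The only rule concluding tiz is R27, which needs dil; that is never established.

No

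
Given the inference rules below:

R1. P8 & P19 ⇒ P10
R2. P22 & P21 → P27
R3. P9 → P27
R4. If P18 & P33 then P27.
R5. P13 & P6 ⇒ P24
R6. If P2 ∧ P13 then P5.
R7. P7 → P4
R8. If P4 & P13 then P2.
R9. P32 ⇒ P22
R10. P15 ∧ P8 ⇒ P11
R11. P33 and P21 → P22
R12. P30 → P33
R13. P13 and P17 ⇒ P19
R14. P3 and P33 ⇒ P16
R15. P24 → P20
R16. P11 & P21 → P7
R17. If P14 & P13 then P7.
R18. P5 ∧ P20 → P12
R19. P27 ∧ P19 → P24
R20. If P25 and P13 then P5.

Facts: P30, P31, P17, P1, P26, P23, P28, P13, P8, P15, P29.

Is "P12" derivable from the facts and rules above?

No

Forward chaining from the given facts derives: P11, P33, P19, P10.
The only rule concluding P12 is R18, which needs P5; that is never established.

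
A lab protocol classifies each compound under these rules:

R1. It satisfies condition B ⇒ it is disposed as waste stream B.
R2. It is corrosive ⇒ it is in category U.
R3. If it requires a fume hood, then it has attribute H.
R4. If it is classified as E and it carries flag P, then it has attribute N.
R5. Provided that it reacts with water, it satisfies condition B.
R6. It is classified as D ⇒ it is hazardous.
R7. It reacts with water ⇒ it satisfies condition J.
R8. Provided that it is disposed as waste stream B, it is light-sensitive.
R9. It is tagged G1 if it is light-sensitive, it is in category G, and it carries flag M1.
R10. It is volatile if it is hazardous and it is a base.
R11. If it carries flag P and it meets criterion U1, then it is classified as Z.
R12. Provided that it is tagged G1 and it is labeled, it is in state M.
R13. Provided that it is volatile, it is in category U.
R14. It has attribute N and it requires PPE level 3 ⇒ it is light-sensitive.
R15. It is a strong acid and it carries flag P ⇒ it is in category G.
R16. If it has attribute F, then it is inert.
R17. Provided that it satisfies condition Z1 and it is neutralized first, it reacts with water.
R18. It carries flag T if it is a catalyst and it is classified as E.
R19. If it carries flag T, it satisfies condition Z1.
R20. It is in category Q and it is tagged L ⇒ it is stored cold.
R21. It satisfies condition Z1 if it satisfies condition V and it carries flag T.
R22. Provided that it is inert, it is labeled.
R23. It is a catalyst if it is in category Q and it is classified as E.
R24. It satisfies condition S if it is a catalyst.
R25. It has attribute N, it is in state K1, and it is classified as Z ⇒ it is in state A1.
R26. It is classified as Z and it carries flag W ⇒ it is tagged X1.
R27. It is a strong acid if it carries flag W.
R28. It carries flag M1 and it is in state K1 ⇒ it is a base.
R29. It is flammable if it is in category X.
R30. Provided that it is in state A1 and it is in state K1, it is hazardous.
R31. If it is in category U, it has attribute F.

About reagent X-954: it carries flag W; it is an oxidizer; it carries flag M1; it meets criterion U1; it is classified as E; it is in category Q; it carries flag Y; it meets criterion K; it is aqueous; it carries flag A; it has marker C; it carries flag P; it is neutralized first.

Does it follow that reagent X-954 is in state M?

No

Forward chaining from the given facts derives: has attribute N, is classified as Z, is a catalyst, satisfies condition S, is tagged X1, is a strong acid, is in category G, carries flag T, satisfies condition Z1, reacts with water, satisfies condition B, satisfies condition J, is disposed as waste stream B, is light-sensitive, is tagged G1.
The only rule concluding "it is in state M" is R12, which needs "it is labeled"; that is never established.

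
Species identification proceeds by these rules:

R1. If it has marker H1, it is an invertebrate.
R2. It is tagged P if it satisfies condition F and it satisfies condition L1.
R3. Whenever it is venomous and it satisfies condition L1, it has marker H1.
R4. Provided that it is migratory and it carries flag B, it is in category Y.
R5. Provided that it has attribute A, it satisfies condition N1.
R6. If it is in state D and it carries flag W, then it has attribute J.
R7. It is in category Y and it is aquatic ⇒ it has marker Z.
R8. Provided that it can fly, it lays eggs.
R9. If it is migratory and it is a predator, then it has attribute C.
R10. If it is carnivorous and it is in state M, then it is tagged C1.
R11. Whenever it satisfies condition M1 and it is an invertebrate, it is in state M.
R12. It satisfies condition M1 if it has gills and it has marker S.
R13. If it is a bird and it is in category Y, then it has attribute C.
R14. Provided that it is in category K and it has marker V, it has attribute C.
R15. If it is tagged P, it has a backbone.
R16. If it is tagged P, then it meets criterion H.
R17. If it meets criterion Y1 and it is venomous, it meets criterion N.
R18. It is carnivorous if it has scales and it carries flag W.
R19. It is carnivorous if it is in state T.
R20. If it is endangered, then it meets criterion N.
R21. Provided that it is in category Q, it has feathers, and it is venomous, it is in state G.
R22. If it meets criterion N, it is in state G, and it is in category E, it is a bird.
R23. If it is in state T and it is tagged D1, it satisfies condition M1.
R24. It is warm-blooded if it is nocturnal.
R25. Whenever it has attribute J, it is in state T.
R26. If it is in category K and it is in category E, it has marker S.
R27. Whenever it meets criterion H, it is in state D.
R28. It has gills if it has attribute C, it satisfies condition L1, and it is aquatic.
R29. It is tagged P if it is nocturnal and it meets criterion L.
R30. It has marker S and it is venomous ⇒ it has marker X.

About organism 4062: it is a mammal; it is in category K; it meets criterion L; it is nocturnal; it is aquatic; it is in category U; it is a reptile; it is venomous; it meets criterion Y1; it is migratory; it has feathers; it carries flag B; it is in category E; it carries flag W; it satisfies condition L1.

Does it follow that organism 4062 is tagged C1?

No

Forward chaining from the given facts derives: has marker H1, is in category Y, has marker Z, meets criterion N, is warm-blooded, has marker S, is tagged P, has marker X, is an invertebrate, has a backbone, meets criterion H, is in state D, has attribute J, is in state T, is carnivorous.
The only rule concluding "it is tagged C1" is R10, which needs "it is in state M"; that is never established.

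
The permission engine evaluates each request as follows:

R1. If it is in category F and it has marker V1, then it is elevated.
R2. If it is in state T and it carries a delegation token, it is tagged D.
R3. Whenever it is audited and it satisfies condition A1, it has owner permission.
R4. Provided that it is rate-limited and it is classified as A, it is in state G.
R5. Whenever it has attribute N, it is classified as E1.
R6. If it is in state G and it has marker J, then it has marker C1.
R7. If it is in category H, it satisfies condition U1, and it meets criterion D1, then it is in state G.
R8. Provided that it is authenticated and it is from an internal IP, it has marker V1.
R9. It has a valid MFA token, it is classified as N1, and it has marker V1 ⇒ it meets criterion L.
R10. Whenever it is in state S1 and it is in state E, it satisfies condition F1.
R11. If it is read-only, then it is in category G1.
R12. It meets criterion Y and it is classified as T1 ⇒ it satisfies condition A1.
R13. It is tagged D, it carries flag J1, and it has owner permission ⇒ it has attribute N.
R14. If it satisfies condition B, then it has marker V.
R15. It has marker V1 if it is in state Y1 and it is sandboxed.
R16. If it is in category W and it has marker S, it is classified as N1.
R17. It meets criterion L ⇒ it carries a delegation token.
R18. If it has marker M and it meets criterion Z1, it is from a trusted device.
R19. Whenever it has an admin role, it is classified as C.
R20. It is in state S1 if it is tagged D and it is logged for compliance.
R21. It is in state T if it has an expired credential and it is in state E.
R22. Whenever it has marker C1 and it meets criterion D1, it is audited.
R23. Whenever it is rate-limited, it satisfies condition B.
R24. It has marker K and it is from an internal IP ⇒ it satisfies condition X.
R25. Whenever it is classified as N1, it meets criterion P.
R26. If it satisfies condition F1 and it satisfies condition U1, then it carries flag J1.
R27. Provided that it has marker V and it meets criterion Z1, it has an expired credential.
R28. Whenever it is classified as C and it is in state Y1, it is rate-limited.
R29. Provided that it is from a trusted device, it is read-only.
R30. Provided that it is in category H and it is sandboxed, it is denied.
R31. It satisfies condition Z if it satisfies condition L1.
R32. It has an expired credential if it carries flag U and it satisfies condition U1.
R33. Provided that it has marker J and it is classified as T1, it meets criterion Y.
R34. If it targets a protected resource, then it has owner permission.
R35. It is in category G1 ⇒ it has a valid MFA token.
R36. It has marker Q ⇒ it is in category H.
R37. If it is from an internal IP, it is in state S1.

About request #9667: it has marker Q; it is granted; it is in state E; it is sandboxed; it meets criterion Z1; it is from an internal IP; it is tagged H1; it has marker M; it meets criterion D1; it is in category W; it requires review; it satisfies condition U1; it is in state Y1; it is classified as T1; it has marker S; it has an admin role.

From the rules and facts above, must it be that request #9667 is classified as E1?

No

Forward chaining from the given facts derives: has marker V1, is classified as N1, is from a trusted device, is classified as C, meets criterion P, is rate-limited, is read-only, is in category H, is in state S1, is in state G, satisfies condition F1, is in category G1, satisfies condition B, carries flag J1, is denied, has a valid MFA token, meets criterion L, has marker V, carries a delegation token, has an expired credential, is in state T, is tagged D.
The only rule concluding "it is classified as E1" is R5, which needs "it has attribute N"; that is never established.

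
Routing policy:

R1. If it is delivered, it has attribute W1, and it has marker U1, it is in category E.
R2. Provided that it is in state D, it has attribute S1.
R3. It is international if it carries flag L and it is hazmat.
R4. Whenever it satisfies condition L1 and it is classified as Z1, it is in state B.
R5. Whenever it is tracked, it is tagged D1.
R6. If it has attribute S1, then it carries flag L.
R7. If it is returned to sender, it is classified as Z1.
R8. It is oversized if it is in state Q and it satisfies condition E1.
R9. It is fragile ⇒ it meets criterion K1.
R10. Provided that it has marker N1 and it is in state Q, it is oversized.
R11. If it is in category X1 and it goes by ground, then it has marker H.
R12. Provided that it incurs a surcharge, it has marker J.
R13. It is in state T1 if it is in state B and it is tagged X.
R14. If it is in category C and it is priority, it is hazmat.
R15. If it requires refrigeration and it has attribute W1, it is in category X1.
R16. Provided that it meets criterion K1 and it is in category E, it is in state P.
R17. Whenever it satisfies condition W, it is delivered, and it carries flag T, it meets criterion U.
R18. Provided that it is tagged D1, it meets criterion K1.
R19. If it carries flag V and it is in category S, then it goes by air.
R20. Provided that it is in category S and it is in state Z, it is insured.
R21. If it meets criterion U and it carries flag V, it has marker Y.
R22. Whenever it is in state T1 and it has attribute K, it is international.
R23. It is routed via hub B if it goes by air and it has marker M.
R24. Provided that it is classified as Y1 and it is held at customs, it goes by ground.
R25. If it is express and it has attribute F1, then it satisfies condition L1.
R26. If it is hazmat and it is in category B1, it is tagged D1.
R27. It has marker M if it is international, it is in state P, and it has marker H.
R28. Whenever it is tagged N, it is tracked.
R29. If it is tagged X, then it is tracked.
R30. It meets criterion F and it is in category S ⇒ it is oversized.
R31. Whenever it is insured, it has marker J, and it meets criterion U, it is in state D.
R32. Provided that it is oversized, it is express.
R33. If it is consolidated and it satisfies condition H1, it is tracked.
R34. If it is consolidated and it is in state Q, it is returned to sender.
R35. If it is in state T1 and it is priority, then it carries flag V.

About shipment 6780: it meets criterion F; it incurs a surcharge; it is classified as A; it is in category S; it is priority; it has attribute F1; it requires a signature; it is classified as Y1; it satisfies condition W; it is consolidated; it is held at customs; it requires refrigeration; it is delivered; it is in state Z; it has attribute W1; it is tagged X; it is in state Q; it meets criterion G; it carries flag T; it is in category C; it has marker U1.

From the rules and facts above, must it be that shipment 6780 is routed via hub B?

By R1 (it is delivered, it has attribute W1, it has marker U1): it is in category E.
By R12 (it incurs a surcharge): it has marker J.
By R14 (it is in category C, it is priority): it is hazmat.
By R15 (it requires refrigeration, it has attribute W1): it is in category X1.
By R17 (it satisfies condition W, it is delivered, it carries flag T): it meets criterion U.
By R20 (it is in category S, it is in state Z): it is insured.
By R24 (it is classified as Y1, it is held at customs): it goes by ground.
By R29 (it is tagged X): it is tracked.
By R30 (it meets criterion F, it is in category S): it is oversized.
By R31 (it is insured, it has marker J, it meets criterion U): it is in state D.
By R32 (it is oversized): it is express.
By R34 (it is consolidated, it is in state Q): it is returned to sender.
By R2 (it is in state D): it has attribute S1.
By R5 (it is tracked): it is tagged D1.
By R6 (it has attribute S1): it carries flag L.
By R7 (it is returned to sender): it is classified as Z1.
By R11 (it is in category X1, it goes by ground): it has marker H.
By R18 (it is tagged D1): it meets criterion K1.
By R25 (it is express, it has attribute F1): it satisfies condition L1.
By R3 (it carries flag L, it is hazmat): it is international.
By R4 (it satisfies condition L1, it is classified as Z1): it is in state B.
By R13 (it is in state B, it is tagged X): it is in state T1.
By R16 (it meets criterion K1, it is in category E): it is in state P.
By R27 (it is international, it is in state P, it has marker H): it has marker M.
By R35 (it is in state T1, it is priority): it carries flag V.
By R19 (it carries flag V, it is in category S): it goes by air.
By R23 (it goes by air, it has marker M): it is routed via hub B.

Yes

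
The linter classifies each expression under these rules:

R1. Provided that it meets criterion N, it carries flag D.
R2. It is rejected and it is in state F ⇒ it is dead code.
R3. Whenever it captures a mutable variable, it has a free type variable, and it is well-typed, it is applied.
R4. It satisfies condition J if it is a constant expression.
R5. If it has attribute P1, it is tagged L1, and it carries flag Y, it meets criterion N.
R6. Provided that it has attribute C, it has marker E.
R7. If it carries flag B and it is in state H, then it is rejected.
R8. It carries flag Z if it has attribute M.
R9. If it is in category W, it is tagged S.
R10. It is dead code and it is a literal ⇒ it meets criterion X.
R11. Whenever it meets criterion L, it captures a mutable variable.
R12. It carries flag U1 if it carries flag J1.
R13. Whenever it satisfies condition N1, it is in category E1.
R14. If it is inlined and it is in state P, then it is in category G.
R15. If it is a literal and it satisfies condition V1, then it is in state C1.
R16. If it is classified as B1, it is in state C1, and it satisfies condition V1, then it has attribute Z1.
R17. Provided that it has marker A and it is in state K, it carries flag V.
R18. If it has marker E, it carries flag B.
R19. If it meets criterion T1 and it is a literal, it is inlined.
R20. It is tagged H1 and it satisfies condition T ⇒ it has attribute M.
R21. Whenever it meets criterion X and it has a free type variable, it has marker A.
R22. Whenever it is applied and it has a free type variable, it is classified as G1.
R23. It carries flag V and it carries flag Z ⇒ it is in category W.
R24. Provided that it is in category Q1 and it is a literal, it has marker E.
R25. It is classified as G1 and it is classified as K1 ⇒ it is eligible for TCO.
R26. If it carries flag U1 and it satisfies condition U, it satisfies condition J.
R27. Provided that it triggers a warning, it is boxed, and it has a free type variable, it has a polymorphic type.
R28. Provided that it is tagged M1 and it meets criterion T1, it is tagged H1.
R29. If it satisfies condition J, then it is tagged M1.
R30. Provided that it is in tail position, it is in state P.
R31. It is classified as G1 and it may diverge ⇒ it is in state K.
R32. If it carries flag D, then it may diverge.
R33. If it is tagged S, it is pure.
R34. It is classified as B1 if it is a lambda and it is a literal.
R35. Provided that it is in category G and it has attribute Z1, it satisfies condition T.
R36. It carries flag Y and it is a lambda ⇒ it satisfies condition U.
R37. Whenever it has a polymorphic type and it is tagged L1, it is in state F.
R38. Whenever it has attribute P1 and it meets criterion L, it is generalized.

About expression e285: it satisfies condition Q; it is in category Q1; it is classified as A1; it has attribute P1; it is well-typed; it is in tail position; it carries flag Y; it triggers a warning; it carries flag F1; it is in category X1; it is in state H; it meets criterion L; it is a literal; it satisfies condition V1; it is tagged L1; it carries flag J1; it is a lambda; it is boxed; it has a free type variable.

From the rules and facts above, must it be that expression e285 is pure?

Forward chaining from the given facts derives: meets criterion N, captures a mutable variable, carries flag U1, is in state C1, has marker E, has a polymorphic type, is in state P, is classified as B1, satisfies condition U, is in state F, is generalized, carries flag D, is applied, has attribute Z1, carries flag B, is classified as G1, satisfies condition J, is tagged M1, may diverge, is rejected, is in state K, is dead code, meets criterion X, has marker A, carries flag V.
The only rule concluding "it is pure" is R33, which needs "it is tagged S"; that is never established.

No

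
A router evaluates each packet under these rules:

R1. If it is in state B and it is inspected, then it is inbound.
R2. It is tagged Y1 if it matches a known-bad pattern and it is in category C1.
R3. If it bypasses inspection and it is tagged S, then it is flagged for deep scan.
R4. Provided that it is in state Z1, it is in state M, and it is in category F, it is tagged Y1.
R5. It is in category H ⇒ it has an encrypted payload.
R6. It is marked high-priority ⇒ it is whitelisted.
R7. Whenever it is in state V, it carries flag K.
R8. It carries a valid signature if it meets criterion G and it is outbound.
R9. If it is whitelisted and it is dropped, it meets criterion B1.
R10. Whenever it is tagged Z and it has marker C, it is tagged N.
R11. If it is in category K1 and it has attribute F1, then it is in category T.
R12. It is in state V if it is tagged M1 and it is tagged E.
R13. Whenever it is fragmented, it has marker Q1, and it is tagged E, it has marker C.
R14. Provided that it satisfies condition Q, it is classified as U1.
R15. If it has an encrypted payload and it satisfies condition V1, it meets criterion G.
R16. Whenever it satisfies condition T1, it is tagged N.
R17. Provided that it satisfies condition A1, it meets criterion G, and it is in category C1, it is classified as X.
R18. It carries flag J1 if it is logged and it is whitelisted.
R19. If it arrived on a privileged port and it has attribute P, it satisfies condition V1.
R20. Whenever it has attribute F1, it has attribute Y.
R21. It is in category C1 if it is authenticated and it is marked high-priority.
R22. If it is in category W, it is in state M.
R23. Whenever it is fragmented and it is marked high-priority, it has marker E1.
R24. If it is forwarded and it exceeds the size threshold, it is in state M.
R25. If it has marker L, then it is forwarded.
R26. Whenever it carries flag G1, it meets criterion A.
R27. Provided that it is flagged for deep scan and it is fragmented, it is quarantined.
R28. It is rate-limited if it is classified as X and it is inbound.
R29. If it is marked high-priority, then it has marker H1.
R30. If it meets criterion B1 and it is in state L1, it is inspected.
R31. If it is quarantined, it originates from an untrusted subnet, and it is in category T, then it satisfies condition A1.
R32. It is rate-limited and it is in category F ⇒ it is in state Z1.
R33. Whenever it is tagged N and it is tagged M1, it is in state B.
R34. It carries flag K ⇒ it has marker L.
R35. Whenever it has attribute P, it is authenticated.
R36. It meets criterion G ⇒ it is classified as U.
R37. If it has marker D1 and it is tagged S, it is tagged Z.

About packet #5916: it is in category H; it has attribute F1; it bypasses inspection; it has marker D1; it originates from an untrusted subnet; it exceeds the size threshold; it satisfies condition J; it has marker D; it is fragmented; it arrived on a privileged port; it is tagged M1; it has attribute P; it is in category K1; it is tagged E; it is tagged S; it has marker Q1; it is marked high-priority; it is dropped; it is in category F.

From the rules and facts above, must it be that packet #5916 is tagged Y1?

Forward chaining from the given facts derives: is flagged for deep scan, has an encrypted payload, is whitelisted, meets criterion B1, is in category T, is in state V, has marker C, satisfies condition V1, has attribute Y, has marker E1, is quarantined, has marker H1, satisfies condition A1, is authenticated, is tagged Z, carries flag K, is tagged N, meets criterion G, is in category C1, is in state B, has marker L, is classified as U, is classified as X, is forwarded, is in state M.
Rules concluding "it is tagged Y1": R2 needs "it matches a known-bad pattern"; R4 needs "it is in state Z1" — none of these are established.

No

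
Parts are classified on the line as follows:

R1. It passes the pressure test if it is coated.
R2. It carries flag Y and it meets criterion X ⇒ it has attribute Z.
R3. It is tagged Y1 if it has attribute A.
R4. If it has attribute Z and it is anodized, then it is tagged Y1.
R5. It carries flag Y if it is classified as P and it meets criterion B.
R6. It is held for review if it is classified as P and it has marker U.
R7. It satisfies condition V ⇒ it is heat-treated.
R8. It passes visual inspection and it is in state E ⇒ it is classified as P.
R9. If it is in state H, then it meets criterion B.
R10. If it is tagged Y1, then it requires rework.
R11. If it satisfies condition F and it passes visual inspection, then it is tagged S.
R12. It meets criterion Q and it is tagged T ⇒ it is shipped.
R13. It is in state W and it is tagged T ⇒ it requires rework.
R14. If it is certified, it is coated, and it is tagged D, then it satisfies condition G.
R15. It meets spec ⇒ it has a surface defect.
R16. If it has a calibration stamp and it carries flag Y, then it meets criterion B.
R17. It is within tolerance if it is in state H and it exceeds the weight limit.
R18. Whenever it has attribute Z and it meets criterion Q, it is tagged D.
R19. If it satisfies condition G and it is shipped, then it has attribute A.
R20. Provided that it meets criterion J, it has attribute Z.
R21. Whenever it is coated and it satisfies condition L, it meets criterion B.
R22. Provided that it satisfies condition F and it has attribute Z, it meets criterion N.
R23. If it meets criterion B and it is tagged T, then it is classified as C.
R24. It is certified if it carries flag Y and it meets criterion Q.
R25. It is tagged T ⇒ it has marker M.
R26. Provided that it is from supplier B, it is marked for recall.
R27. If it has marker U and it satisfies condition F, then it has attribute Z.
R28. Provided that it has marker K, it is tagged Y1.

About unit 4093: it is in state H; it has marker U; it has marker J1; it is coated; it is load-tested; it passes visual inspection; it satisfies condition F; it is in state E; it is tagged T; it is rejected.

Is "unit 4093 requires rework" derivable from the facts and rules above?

No

Forward chaining from the given facts derives: passes the pressure test, is classified as P, meets criterion B, is tagged S, is classified as C, has marker M, has attribute Z, carries flag Y, is held for review, meets criterion N.
Rules concluding "it requires rework": R10 needs "it is tagged Y1"; R13 needs "it is in state W" — none of these are established.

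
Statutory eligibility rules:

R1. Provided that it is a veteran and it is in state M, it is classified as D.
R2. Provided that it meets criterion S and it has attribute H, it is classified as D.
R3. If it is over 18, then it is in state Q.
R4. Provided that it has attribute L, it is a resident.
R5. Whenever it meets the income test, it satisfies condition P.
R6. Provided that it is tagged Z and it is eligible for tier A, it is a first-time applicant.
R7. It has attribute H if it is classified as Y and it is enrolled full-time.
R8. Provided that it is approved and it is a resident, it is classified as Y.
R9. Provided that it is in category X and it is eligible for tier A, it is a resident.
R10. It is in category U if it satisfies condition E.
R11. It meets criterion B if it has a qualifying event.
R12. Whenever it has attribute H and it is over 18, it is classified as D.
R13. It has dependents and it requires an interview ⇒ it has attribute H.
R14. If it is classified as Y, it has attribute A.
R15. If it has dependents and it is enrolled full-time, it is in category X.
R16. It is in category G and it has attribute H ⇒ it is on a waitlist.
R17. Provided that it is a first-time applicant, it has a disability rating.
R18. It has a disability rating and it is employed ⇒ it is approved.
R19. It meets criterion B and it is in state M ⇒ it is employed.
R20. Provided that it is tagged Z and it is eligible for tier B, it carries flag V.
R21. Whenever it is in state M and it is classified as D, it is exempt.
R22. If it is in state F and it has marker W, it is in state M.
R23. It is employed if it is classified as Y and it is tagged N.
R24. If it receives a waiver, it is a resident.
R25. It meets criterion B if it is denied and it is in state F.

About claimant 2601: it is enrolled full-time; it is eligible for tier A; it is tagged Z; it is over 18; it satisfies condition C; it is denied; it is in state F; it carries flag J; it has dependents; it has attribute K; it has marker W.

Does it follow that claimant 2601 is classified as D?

By R6 (it is tagged Z, it is eligible for tier A): it is a first-time applicant.
By R15 (it has dependents, it is enrolled full-time): it is in category X.
By R17 (it is a first-time applicant): it has a disability rating.
By R22 (it is in state F, it has marker W): it is in state M.
By R25 (it is denied, it is in state F): it meets criterion B.
By R9 (it is in category X, it is eligible for tier A): it is a resident.
By R19 (it meets criterion B, it is in state M): it is employed.
By R18 (it has a disability rating, it is employed): it is approved.
By R8 (it is approved, it is a resident): it is classified as Y.
By R7 (it is classified as Y, it is enrolled full-time): it has attribute H.
By R12 (it has attribute H, it is over 18): it is classified as D.

Yes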